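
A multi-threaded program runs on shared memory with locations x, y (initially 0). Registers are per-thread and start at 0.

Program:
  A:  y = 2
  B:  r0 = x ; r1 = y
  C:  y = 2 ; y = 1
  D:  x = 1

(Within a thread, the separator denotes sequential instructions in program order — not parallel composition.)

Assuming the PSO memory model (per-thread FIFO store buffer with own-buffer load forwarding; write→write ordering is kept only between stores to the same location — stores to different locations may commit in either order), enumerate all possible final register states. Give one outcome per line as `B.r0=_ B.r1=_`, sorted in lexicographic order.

outcome vector order: (B.r0,B.r1)
|PSO outcomes| = 6

B.r0=0 B.r1=0
B.r0=0 B.r1=1
B.r0=0 B.r1=2
B.r0=1 B.r1=0
B.r0=1 B.r1=1
B.r0=1 B.r1=2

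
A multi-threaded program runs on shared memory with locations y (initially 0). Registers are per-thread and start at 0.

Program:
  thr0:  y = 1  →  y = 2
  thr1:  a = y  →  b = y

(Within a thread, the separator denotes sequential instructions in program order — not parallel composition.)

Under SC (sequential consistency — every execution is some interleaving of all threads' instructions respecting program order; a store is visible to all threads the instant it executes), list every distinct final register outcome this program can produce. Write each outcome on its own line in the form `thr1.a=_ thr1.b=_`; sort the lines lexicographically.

outcome vector order: (thr1.a,thr1.b)
|SC outcomes| = 6

thr1.a=0 thr1.b=0
thr1.a=0 thr1.b=1
thr1.a=0 thr1.b=2
thr1.a=1 thr1.b=1
thr1.a=1 thr1.b=2
thr1.a=2 thr1.b=2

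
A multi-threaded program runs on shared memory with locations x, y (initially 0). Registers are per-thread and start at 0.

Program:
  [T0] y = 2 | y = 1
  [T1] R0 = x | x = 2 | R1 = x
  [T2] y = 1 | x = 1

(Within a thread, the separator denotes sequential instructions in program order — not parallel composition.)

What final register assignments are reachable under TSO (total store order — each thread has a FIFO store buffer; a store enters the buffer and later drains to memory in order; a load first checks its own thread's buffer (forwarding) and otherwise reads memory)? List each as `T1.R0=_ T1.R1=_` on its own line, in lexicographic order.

outcome vector order: (T1.R0,T1.R1)
|TSO outcomes| = 3

T1.R0=0 T1.R1=1
T1.R0=0 T1.R1=2
T1.R0=1 T1.R1=2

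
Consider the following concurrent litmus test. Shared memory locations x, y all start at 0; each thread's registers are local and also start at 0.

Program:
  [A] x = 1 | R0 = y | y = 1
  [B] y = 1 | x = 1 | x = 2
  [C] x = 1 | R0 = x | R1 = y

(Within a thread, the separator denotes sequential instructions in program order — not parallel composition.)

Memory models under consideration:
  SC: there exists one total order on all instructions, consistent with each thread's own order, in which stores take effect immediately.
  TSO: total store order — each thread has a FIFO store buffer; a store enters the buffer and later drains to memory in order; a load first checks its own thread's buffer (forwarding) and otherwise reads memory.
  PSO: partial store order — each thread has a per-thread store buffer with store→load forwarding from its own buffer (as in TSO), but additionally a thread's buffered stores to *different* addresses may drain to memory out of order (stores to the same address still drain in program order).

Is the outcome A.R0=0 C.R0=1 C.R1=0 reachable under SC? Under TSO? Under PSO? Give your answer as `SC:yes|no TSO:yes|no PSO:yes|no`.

SC:yes TSO:yes PSO:yes

outcome vector order: (A.R0,C.R0,C.R1)
[SC] allowed = {<0 1 0>, <0 1 1>, <0 2 1>, <1 1 0>, <1 1 1>, <1 2 1>}
[TSO] allowed = {<0 1 0>, <0 1 1>, <0 2 1>, <1 1 0>, <1 1 1>, <1 2 1>}
[PSO] allowed = {<0 1 0>, <0 1 1>, <0 2 0>, <0 2 1>, <1 1 0>, <1 1 1>, <1 2 0>, <1 2 1>}
target <0 1 0> ∈ {SC,TSO,PSO}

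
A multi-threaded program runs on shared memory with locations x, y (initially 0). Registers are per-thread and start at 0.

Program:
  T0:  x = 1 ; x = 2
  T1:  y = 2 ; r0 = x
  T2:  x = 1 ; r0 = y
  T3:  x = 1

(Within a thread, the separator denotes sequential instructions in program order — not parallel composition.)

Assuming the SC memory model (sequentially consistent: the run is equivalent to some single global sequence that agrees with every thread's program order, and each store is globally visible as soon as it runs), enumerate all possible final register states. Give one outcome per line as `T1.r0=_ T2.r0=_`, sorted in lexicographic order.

outcome vector order: (T1.r0,T2.r0)
|SC outcomes| = 5

T1.r0=0 T2.r0=2
T1.r0=1 T2.r0=0
T1.r0=1 T2.r0=2
T1.r0=2 T2.r0=0
T1.r0=2 T2.r0=2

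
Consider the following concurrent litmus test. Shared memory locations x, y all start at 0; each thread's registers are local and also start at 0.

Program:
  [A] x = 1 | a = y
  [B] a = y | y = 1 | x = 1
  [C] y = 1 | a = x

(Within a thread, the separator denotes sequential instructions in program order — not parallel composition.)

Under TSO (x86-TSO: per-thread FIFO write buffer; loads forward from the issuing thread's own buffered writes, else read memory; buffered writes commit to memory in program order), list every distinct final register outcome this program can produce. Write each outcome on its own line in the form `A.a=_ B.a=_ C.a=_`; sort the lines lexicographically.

outcome vector order: (A.a,B.a,C.a)
|TSO outcomes| = 8

A.a=0 B.a=0 C.a=0
A.a=0 B.a=0 C.a=1
A.a=0 B.a=1 C.a=0
A.a=0 B.a=1 C.a=1
A.a=1 B.a=0 C.a=0
A.a=1 B.a=0 C.a=1
A.a=1 B.a=1 C.a=0
A.a=1 B.a=1 C.a=1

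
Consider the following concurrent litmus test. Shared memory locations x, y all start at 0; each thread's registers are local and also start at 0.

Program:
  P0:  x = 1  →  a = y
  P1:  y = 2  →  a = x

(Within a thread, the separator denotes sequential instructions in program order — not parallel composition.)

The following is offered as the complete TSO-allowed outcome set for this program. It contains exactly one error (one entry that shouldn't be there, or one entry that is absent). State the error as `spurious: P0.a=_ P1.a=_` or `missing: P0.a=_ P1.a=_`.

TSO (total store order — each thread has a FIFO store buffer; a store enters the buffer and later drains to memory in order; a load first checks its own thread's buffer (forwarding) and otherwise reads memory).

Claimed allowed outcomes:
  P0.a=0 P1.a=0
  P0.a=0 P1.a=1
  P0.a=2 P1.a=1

missing: P0.a=2 P1.a=0

outcome vector order: (P0.a,P1.a)
TSO (4): (0,0), (0,1), (2,0), (2,1)
TSO∖claimed = {(2,0)}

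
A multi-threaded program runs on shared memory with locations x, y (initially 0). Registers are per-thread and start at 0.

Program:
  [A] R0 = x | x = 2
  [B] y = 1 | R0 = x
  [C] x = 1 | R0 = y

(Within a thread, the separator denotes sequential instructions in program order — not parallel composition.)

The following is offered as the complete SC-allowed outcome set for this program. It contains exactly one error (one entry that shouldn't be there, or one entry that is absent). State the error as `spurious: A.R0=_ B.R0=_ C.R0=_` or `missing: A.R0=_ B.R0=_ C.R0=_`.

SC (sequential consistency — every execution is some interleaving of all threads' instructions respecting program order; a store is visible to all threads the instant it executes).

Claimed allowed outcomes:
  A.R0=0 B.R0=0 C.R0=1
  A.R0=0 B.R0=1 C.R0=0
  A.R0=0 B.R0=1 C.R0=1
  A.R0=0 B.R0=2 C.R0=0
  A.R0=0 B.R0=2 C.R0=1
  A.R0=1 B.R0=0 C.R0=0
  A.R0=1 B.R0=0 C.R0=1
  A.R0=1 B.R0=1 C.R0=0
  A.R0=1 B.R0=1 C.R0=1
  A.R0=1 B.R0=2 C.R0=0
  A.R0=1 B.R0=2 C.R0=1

outcome vector order: (A.R0,B.R0,C.R0)
under SC → <0 0 1> <0 1 0> <0 1 1> <0 2 0> <0 2 1> <1 0 1> <1 1 0> <1 1 1> <1 2 0> <1 2 1>
claimed∖SC = {<1 0 0>}

spurious: A.R0=1 B.R0=0 C.R0=0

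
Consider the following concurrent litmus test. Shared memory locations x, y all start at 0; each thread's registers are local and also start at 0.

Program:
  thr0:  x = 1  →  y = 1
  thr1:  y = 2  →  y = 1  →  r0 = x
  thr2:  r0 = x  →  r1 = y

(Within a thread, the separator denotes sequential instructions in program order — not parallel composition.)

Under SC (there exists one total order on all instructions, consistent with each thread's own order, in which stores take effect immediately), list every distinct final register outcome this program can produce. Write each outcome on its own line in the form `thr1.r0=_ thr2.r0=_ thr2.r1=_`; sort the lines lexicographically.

thr1.r0=0 thr2.r0=0 thr2.r1=0
thr1.r0=0 thr2.r0=0 thr2.r1=1
thr1.r0=0 thr2.r0=0 thr2.r1=2
thr1.r0=0 thr2.r0=1 thr2.r1=1
thr1.r0=1 thr2.r0=0 thr2.r1=0
thr1.r0=1 thr2.r0=0 thr2.r1=1
thr1.r0=1 thr2.r0=0 thr2.r1=2
thr1.r0=1 thr2.r0=1 thr2.r1=0
thr1.r0=1 thr2.r0=1 thr2.r1=1
thr1.r0=1 thr2.r0=1 thr2.r1=2

outcome vector order: (thr1.r0,thr2.r0,thr2.r1)
|SC outcomes| = 10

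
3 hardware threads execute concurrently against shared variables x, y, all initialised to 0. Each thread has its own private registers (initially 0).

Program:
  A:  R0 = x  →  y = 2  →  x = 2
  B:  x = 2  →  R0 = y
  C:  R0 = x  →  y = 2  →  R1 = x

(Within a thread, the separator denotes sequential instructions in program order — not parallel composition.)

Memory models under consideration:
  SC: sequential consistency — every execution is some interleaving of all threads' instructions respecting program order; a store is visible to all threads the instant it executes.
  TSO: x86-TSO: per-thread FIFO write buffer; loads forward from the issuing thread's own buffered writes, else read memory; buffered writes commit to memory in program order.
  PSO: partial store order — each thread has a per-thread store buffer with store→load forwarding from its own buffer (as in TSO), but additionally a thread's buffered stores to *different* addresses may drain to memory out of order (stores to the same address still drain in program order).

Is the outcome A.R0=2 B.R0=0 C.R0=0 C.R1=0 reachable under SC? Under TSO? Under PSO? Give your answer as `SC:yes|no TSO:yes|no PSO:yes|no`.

outcome vector order: (A.R0,B.R0,C.R0,C.R1)
[SC] allowed = {<0 0 0 2> <0 0 2 2> <0 2 0 0> <0 2 0 2> <0 2 2 2> <2 0 0 2> <2 0 2 2> <2 2 0 0> <2 2 0 2> <2 2 2 2>}
[TSO] allowed = {<0 0 0 0> <0 0 0 2> <0 0 2 2> <0 2 0 0> <0 2 0 2> <0 2 2 2> <2 0 0 0> <2 0 0 2> <2 0 2 2> <2 2 0 0> <2 2 0 2> <2 2 2 2>}
[PSO] allowed = {<0 0 0 0> <0 0 0 2> <0 0 2 2> <0 2 0 0> <0 2 0 2> <0 2 2 2> <2 0 0 0> <2 0 0 2> <2 0 2 2> <2 2 0 0> <2 2 0 2> <2 2 2 2>}
target <2 0 0 0> ∈ {TSO,PSO}

SC:no TSO:yes PSO:yes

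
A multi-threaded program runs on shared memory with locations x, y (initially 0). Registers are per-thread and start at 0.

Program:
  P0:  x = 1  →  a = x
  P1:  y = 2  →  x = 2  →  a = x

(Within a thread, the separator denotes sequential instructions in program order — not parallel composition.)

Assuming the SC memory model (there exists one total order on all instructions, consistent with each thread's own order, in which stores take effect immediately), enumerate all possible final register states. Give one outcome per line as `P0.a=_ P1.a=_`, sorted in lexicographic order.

outcome vector order: (P0.a,P1.a)
|SC outcomes| = 3

P0.a=1 P1.a=1
P0.a=1 P1.a=2
P0.a=2 P1.a=2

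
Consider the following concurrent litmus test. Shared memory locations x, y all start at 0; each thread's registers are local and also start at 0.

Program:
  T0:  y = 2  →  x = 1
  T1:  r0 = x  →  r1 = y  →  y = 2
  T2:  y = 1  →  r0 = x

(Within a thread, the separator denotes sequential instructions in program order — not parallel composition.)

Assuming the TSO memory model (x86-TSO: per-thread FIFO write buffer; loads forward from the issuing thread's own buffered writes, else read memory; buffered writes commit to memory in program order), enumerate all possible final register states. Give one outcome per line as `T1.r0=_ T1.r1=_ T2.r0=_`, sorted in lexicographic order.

outcome vector order: (T1.r0,T1.r1,T2.r0)
|TSO outcomes| = 10

T1.r0=0 T1.r1=0 T2.r0=0
T1.r0=0 T1.r1=0 T2.r0=1
T1.r0=0 T1.r1=1 T2.r0=0
T1.r0=0 T1.r1=1 T2.r0=1
T1.r0=0 T1.r1=2 T2.r0=0
T1.r0=0 T1.r1=2 T2.r0=1
T1.r0=1 T1.r1=1 T2.r0=0
T1.r0=1 T1.r1=1 T2.r0=1
T1.r0=1 T1.r1=2 T2.r0=0
T1.r0=1 T1.r1=2 T2.r0=1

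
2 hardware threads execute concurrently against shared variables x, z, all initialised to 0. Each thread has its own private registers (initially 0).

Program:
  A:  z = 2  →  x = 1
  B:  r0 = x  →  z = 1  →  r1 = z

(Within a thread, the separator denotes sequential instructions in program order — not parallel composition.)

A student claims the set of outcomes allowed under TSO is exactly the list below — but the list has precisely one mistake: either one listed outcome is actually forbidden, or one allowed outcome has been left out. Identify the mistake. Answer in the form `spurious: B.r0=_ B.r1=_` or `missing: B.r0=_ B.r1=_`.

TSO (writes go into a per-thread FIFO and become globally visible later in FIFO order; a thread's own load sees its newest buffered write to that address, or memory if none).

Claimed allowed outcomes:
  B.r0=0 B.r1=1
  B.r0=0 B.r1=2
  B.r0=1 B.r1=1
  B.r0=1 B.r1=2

outcome vector order: (B.r0,B.r1)
under TSO → 01 02 11
claimed∖TSO = {12}

spurious: B.r0=1 B.r1=2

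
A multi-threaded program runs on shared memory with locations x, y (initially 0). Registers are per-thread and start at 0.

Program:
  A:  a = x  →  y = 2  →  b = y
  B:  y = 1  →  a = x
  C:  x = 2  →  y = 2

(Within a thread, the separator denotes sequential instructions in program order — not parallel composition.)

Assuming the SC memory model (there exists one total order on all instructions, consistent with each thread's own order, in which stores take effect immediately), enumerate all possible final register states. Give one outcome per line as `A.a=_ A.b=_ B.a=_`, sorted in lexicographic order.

outcome vector order: (A.a,A.b,B.a)
|SC outcomes| = 7

A.a=0 A.b=1 B.a=0
A.a=0 A.b=1 B.a=2
A.a=0 A.b=2 B.a=0
A.a=0 A.b=2 B.a=2
A.a=2 A.b=1 B.a=2
A.a=2 A.b=2 B.a=0
A.a=2 A.b=2 B.a=2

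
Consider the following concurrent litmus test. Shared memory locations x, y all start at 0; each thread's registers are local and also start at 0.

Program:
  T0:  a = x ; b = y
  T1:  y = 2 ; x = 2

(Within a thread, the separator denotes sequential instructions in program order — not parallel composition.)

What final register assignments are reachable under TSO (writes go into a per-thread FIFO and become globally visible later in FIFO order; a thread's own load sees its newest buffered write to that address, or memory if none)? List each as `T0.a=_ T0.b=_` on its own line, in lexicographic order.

outcome vector order: (T0.a,T0.b)
|TSO outcomes| = 3

T0.a=0 T0.b=0
T0.a=0 T0.b=2
T0.a=2 T0.b=2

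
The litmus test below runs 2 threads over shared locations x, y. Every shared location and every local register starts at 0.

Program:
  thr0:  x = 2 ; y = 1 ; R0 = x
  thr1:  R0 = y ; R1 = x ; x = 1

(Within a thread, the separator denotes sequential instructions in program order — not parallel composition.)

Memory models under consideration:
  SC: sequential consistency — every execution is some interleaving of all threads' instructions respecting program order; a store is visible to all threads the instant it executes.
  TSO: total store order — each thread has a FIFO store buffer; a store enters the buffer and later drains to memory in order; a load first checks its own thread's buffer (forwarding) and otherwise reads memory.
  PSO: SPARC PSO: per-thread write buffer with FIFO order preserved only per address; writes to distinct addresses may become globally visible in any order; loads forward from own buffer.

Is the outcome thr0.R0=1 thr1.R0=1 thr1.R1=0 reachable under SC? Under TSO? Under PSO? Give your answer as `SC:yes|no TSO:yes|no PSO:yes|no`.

SC:no TSO:no PSO:yes

outcome vector order: (thr0.R0,thr1.R0,thr1.R1)
SC: 6 outcomes — {100; 102; 112; 200; 202; 212}
TSO: 6 outcomes — {100; 102; 112; 200; 202; 212}
PSO: 8 outcomes — {100; 102; 110; 112; 200; 202; 210; 212}
target 110 ∈ {PSO}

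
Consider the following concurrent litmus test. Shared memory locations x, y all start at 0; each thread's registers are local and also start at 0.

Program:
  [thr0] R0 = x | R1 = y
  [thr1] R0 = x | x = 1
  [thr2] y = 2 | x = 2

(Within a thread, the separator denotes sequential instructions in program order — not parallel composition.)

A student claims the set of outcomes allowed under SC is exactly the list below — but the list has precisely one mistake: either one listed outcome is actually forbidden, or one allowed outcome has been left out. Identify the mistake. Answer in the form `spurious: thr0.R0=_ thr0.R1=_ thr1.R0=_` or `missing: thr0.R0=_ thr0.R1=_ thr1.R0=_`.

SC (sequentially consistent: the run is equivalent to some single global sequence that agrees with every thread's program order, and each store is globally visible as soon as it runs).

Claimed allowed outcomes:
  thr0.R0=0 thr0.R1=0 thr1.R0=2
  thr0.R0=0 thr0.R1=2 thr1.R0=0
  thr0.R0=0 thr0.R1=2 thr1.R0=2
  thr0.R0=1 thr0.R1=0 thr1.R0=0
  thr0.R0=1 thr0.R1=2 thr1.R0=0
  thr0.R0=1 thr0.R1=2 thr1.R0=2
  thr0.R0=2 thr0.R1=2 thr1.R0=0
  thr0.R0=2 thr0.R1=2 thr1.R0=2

outcome vector order: (thr0.R0,thr0.R1,thr1.R0)
SC (9): <0 0 0>, <0 0 2>, <0 2 0>, <0 2 2>, <1 0 0>, <1 2 0>, <1 2 2>, <2 2 0>, <2 2 2>
SC∖claimed = {<0 0 0>}

missing: thr0.R0=0 thr0.R1=0 thr1.R0=0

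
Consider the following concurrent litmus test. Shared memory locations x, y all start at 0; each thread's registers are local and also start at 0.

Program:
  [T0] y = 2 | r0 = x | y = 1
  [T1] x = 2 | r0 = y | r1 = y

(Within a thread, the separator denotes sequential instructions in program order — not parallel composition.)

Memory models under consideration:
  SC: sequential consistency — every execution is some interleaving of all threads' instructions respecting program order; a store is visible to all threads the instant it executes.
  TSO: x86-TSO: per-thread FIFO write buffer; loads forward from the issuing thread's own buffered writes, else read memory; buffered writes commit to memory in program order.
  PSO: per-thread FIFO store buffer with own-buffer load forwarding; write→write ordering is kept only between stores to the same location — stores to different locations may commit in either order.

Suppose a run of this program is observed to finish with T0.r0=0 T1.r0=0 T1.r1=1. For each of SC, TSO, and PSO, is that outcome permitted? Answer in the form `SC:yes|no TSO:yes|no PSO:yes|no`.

SC:no TSO:yes PSO:yes

outcome vector order: (T0.r0,T1.r0,T1.r1)
SC: 9 outcomes — {0/1/1, 0/2/1, 0/2/2, 2/0/0, 2/0/1, 2/0/2, 2/1/1, 2/2/1, 2/2/2}
TSO: 12 outcomes — {0/0/0, 0/0/1, 0/0/2, 0/1/1, 0/2/1, 0/2/2, 2/0/0, 2/0/1, 2/0/2, 2/1/1, 2/2/1, 2/2/2}
PSO: 12 outcomes — {0/0/0, 0/0/1, 0/0/2, 0/1/1, 0/2/1, 0/2/2, 2/0/0, 2/0/1, 2/0/2, 2/1/1, 2/2/1, 2/2/2}
target 0/0/1 ∈ {TSO,PSO}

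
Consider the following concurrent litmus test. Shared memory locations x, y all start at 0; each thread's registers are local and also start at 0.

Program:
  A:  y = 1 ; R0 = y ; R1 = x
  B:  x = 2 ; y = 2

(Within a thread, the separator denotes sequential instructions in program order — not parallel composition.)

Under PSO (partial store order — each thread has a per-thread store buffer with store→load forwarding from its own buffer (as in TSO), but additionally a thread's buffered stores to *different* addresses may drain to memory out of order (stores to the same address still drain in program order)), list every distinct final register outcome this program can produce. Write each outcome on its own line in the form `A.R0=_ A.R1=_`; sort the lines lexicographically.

A.R0=1 A.R1=0
A.R0=1 A.R1=2
A.R0=2 A.R1=0
A.R0=2 A.R1=2

outcome vector order: (A.R0,A.R1)
|PSO outcomes| = 4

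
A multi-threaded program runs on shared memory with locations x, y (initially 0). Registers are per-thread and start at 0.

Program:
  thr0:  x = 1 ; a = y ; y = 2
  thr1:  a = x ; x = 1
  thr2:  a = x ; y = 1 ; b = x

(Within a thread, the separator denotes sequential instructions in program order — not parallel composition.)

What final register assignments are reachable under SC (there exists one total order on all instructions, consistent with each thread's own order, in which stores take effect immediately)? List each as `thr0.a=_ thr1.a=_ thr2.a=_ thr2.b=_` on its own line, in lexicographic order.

outcome vector order: (thr0.a,thr1.a,thr2.a,thr2.b)
|SC outcomes| = 10

thr0.a=0 thr1.a=0 thr2.a=0 thr2.b=1
thr0.a=0 thr1.a=0 thr2.a=1 thr2.b=1
thr0.a=0 thr1.a=1 thr2.a=0 thr2.b=1
thr0.a=0 thr1.a=1 thr2.a=1 thr2.b=1
thr0.a=1 thr1.a=0 thr2.a=0 thr2.b=0
thr0.a=1 thr1.a=0 thr2.a=0 thr2.b=1
thr0.a=1 thr1.a=0 thr2.a=1 thr2.b=1
thr0.a=1 thr1.a=1 thr2.a=0 thr2.b=0
thr0.a=1 thr1.a=1 thr2.a=0 thr2.b=1
thr0.a=1 thr1.a=1 thr2.a=1 thr2.b=1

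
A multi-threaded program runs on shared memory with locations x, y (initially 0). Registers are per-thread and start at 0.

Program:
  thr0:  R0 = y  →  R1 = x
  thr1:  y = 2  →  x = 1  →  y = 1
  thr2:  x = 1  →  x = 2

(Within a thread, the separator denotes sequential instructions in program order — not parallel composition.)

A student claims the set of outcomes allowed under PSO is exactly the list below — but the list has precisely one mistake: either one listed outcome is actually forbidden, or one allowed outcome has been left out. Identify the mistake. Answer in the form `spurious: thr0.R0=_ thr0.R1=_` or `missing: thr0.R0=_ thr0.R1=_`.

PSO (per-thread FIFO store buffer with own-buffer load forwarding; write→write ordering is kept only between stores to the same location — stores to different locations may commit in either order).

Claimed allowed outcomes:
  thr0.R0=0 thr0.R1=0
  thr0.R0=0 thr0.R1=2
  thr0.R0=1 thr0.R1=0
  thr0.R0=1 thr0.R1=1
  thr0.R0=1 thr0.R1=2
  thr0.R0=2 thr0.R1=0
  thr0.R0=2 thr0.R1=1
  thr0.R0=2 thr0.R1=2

missing: thr0.R0=0 thr0.R1=1

outcome vector order: (thr0.R0,thr0.R1)
PSO: 9 outcomes — {(0,0) (0,1) (0,2) (1,0) (1,1) (1,2) (2,0) (2,1) (2,2)}
PSO∖claimed = {(0,1)}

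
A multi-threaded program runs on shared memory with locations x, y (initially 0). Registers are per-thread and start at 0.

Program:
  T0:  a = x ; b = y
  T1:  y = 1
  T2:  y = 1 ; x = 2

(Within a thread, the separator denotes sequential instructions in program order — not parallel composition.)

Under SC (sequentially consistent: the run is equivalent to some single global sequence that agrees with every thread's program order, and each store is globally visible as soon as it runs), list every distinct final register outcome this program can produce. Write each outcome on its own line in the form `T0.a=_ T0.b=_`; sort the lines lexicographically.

outcome vector order: (T0.a,T0.b)
|SC outcomes| = 3

T0.a=0 T0.b=0
T0.a=0 T0.b=1
T0.a=2 T0.b=1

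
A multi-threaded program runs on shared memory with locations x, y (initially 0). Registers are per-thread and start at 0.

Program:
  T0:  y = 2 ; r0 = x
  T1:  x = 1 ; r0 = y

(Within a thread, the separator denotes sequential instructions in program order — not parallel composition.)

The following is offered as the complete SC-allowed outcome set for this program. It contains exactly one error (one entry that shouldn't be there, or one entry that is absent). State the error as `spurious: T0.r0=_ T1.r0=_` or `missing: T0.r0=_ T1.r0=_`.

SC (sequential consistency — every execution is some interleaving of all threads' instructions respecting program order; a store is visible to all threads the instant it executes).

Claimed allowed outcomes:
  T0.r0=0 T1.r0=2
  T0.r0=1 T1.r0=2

outcome vector order: (T0.r0,T1.r0)
SC (3): (0,2) (1,0) (1,2)
SC∖claimed = {(1,0)}

missing: T0.r0=1 T1.r0=0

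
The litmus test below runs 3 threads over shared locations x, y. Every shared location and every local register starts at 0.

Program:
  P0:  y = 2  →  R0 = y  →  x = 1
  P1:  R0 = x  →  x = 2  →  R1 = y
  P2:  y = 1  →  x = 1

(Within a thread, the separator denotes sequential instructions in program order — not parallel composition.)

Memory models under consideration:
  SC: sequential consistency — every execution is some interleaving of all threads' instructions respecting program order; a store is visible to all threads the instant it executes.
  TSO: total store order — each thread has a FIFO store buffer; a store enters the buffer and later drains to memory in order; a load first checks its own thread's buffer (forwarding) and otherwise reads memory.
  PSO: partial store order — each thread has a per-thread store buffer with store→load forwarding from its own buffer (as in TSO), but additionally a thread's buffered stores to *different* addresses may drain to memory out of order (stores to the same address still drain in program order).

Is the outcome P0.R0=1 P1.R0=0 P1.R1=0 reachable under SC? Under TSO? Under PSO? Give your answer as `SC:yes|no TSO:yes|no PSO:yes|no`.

SC:yes TSO:yes PSO:yes

outcome vector order: (P0.R0,P1.R0,P1.R1)
SC: 9 outcomes — {100, 101, 102, 111, 200, 201, 202, 211, 212}
TSO: 9 outcomes — {100, 101, 102, 111, 200, 201, 202, 211, 212}
PSO: 12 outcomes — {100, 101, 102, 110, 111, 112, 200, 201, 202, 210, 211, 212}
target 100 ∈ {SC,TSO,PSO}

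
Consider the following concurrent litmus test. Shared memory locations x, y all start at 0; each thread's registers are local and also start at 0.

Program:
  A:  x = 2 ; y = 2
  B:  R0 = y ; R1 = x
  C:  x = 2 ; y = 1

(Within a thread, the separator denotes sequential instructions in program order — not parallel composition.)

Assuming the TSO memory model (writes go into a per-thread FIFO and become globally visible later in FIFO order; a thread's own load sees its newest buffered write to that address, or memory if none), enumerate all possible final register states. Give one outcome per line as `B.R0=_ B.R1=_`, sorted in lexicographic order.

B.R0=0 B.R1=0
B.R0=0 B.R1=2
B.R0=1 B.R1=2
B.R0=2 B.R1=2

outcome vector order: (B.R0,B.R1)
|TSO outcomes| = 4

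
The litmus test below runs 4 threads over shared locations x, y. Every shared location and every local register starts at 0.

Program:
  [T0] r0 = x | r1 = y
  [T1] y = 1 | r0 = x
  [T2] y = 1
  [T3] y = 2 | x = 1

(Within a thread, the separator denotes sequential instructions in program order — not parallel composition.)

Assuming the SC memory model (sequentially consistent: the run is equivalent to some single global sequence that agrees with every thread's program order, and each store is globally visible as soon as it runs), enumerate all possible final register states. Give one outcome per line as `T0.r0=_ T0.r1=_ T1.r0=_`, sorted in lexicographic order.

outcome vector order: (T0.r0,T0.r1,T1.r0)
|SC outcomes| = 10

T0.r0=0 T0.r1=0 T1.r0=0
T0.r0=0 T0.r1=0 T1.r0=1
T0.r0=0 T0.r1=1 T1.r0=0
T0.r0=0 T0.r1=1 T1.r0=1
T0.r0=0 T0.r1=2 T1.r0=0
T0.r0=0 T0.r1=2 T1.r0=1
T0.r0=1 T0.r1=1 T1.r0=0
T0.r0=1 T0.r1=1 T1.r0=1
T0.r0=1 T0.r1=2 T1.r0=0
T0.r0=1 T0.r1=2 T1.r0=1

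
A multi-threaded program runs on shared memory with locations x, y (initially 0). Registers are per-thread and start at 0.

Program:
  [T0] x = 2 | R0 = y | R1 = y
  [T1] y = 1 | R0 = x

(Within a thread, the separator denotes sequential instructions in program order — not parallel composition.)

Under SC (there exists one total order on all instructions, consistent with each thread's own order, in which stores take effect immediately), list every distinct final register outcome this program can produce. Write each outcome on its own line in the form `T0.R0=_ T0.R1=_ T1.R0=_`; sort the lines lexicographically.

T0.R0=0 T0.R1=0 T1.R0=2
T0.R0=0 T0.R1=1 T1.R0=2
T0.R0=1 T0.R1=1 T1.R0=0
T0.R0=1 T0.R1=1 T1.R0=2

outcome vector order: (T0.R0,T0.R1,T1.R0)
|SC outcomes| = 4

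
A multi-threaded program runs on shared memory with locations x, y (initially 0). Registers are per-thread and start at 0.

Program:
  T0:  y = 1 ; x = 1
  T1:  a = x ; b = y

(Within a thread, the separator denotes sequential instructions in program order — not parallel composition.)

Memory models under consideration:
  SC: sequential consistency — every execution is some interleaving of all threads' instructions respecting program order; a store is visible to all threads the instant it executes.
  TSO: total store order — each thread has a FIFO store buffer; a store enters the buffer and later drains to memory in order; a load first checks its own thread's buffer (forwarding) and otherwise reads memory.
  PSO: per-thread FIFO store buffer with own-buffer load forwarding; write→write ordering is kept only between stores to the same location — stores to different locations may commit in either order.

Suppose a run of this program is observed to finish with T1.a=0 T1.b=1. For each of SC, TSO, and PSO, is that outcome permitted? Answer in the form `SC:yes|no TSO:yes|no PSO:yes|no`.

outcome vector order: (T1.a,T1.b)
under SC → (0,0), (0,1), (1,1)
under TSO → (0,0), (0,1), (1,1)
under PSO → (0,0), (0,1), (1,0), (1,1)
target (0,1) ∈ {SC,TSO,PSO}

SC:yes TSO:yes PSO:yes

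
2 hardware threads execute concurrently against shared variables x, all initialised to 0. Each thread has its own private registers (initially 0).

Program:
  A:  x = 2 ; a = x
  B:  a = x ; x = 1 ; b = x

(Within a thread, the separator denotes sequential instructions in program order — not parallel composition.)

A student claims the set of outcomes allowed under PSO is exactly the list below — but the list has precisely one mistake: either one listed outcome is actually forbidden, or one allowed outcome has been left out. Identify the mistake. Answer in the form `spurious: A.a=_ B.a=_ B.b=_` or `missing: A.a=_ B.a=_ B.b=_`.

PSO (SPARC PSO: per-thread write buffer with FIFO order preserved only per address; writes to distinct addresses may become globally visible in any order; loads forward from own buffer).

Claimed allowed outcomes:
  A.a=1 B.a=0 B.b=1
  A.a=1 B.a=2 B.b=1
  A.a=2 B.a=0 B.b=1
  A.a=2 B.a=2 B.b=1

missing: A.a=2 B.a=0 B.b=2

outcome vector order: (A.a,B.a,B.b)
PSO: 5 outcomes — {1/0/1 1/2/1 2/0/1 2/0/2 2/2/1}
PSO∖claimed = {2/0/2}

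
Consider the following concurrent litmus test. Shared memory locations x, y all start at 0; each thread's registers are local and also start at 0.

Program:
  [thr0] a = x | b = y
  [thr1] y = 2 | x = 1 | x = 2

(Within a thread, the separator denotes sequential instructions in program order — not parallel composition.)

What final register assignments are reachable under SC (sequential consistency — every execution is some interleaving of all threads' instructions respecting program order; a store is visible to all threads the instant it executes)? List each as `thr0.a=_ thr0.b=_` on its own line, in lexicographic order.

outcome vector order: (thr0.a,thr0.b)
|SC outcomes| = 4

thr0.a=0 thr0.b=0
thr0.a=0 thr0.b=2
thr0.a=1 thr0.b=2
thr0.a=2 thr0.b=2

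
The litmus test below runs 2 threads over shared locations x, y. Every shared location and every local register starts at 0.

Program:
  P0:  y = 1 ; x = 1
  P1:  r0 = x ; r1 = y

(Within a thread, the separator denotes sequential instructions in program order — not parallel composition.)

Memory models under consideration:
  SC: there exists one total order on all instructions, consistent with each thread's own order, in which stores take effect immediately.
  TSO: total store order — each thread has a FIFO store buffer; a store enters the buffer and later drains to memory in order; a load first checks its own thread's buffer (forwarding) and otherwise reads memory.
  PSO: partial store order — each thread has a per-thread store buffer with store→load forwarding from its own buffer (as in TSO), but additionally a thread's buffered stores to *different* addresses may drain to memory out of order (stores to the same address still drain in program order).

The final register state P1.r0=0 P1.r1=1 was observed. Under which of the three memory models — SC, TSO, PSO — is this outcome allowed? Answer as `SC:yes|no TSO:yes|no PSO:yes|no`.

outcome vector order: (P1.r0,P1.r1)
[SC] allowed = {<0 0>; <0 1>; <1 1>}
[TSO] allowed = {<0 0>; <0 1>; <1 1>}
[PSO] allowed = {<0 0>; <0 1>; <1 0>; <1 1>}
target <0 1> ∈ {SC,TSO,PSO}

SC:yes TSO:yes PSO:yes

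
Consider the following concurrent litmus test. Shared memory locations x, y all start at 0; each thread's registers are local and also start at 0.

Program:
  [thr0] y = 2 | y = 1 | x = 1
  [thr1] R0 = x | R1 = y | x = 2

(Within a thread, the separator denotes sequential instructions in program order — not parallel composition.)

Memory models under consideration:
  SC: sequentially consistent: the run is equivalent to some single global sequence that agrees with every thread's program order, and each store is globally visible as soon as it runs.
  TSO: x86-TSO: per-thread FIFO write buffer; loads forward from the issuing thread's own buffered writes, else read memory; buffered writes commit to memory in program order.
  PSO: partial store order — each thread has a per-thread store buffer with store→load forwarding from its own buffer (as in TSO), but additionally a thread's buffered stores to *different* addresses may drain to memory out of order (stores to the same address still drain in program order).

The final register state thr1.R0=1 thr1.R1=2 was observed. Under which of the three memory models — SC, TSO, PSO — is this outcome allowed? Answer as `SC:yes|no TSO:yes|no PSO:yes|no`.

outcome vector order: (thr1.R0,thr1.R1)
[SC] allowed = {00; 01; 02; 11}
[TSO] allowed = {00; 01; 02; 11}
[PSO] allowed = {00; 01; 02; 10; 11; 12}
target 12 ∈ {PSO}

SC:no TSO:no PSO:yes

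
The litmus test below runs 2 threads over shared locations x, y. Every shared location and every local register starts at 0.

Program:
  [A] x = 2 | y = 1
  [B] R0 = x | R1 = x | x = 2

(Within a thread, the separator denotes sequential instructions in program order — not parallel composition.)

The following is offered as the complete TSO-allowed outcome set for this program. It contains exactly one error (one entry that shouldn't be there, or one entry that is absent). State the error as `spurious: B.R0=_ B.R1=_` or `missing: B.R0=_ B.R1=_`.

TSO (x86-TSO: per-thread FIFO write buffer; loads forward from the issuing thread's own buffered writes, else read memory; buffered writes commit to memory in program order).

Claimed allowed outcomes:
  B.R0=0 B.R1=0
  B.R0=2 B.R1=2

outcome vector order: (B.R0,B.R1)
TSO (3): <0 0> <0 2> <2 2>
TSO∖claimed = {<0 2>}

missing: B.R0=0 B.R1=2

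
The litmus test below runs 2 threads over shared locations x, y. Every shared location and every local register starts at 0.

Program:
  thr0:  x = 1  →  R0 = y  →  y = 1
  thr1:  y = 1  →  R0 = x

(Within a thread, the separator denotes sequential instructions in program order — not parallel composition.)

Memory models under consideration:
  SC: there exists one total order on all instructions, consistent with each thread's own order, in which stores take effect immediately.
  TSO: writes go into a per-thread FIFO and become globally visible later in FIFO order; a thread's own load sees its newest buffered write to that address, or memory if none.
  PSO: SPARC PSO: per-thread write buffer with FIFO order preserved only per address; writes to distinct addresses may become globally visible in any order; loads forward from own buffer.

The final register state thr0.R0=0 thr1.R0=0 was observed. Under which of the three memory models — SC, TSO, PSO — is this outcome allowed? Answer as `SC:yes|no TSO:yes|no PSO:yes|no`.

outcome vector order: (thr0.R0,thr1.R0)
SC: 3 outcomes — {(0,1) (1,0) (1,1)}
TSO: 4 outcomes — {(0,0) (0,1) (1,0) (1,1)}
PSO: 4 outcomes — {(0,0) (0,1) (1,0) (1,1)}
target (0,0) ∈ {TSO,PSO}

SC:no TSO:yes PSO:yes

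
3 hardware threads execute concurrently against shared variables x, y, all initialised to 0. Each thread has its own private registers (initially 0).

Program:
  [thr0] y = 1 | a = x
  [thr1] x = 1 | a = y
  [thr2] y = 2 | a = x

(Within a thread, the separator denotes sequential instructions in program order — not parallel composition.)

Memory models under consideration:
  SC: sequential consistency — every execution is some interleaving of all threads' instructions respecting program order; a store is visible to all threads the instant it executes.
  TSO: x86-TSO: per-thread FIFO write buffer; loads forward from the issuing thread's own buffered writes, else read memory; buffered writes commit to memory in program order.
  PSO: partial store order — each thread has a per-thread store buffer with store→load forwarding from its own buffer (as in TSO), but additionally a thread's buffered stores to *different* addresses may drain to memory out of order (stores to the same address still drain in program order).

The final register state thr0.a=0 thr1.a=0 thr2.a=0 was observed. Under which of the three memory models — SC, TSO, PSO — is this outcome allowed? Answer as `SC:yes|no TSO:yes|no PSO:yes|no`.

SC:no TSO:yes PSO:yes

outcome vector order: (thr0.a,thr1.a,thr2.a)
[SC] allowed = {0/1/0; 0/1/1; 0/2/0; 0/2/1; 1/0/1; 1/1/0; 1/1/1; 1/2/0; 1/2/1}
[TSO] allowed = {0/0/0; 0/0/1; 0/1/0; 0/1/1; 0/2/0; 0/2/1; 1/0/0; 1/0/1; 1/1/0; 1/1/1; 1/2/0; 1/2/1}
[PSO] allowed = {0/0/0; 0/0/1; 0/1/0; 0/1/1; 0/2/0; 0/2/1; 1/0/0; 1/0/1; 1/1/0; 1/1/1; 1/2/0; 1/2/1}
target 0/0/0 ∈ {TSO,PSO}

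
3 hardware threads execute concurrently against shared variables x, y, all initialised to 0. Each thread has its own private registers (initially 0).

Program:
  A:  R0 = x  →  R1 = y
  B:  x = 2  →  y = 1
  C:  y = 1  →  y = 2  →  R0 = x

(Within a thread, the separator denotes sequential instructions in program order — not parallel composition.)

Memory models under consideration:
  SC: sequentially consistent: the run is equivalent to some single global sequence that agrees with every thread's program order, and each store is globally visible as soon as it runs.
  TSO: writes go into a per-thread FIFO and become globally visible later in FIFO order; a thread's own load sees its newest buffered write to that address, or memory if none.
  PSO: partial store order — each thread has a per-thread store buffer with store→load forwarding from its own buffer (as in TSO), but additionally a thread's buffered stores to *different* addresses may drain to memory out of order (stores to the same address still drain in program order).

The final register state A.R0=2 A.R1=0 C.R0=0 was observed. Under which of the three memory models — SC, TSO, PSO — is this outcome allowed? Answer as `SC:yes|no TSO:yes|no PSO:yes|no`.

outcome vector order: (A.R0,A.R1,C.R0)
SC (11): (0,0,0); (0,0,2); (0,1,0); (0,1,2); (0,2,0); (0,2,2); (2,0,2); (2,1,0); (2,1,2); (2,2,0); (2,2,2)
TSO (12): (0,0,0); (0,0,2); (0,1,0); (0,1,2); (0,2,0); (0,2,2); (2,0,0); (2,0,2); (2,1,0); (2,1,2); (2,2,0); (2,2,2)
PSO (12): (0,0,0); (0,0,2); (0,1,0); (0,1,2); (0,2,0); (0,2,2); (2,0,0); (2,0,2); (2,1,0); (2,1,2); (2,2,0); (2,2,2)
target (2,0,0) ∈ {TSO,PSO}

SC:no TSO:yes PSO:yes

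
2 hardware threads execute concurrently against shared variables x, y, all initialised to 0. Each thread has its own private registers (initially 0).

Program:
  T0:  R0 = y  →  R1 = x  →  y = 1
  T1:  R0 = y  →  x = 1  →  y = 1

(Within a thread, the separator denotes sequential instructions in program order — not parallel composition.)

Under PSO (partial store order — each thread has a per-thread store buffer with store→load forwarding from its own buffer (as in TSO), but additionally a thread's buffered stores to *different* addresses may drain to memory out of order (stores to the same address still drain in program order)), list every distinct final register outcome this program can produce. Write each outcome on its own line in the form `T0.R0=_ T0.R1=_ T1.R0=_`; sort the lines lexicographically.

T0.R0=0 T0.R1=0 T1.R0=0
T0.R0=0 T0.R1=0 T1.R0=1
T0.R0=0 T0.R1=1 T1.R0=0
T0.R0=1 T0.R1=0 T1.R0=0
T0.R0=1 T0.R1=1 T1.R0=0

outcome vector order: (T0.R0,T0.R1,T1.R0)
|PSO outcomes| = 5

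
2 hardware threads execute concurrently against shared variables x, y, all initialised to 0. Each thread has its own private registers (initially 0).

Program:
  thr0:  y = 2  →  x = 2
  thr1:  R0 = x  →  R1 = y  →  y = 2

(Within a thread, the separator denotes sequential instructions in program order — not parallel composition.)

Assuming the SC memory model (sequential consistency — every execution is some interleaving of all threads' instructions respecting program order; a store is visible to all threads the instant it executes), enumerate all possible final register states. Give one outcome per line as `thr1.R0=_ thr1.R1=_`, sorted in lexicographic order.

thr1.R0=0 thr1.R1=0
thr1.R0=0 thr1.R1=2
thr1.R0=2 thr1.R1=2

outcome vector order: (thr1.R0,thr1.R1)
|SC outcomes| = 3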